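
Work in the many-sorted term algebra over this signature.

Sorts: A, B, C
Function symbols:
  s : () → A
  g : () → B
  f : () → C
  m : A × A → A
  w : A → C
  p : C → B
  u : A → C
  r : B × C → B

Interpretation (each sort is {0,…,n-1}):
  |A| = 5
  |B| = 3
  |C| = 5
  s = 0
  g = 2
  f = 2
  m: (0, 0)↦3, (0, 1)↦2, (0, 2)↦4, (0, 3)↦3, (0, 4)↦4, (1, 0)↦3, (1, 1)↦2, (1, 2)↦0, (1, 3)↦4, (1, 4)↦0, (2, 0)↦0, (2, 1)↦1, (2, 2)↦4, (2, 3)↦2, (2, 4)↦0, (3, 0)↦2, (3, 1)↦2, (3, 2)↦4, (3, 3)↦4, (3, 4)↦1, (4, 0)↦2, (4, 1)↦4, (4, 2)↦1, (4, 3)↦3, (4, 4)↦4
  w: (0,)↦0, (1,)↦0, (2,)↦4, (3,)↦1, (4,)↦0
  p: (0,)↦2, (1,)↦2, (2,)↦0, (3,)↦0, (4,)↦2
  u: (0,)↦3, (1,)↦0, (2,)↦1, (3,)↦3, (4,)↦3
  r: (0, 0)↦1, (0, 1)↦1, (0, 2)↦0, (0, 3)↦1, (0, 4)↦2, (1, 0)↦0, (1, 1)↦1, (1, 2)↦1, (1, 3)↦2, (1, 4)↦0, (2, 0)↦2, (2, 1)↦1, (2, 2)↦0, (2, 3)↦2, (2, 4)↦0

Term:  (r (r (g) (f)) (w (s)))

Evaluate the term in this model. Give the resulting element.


  g = 2
  f = 2
  (r (g) (f)) = r(2, 2) = 0
  s = 0
  (w (s)) = w(0,) = 0
  (r (r (g) (f)) (w (s))) = r(0, 0) = 1

value = 1


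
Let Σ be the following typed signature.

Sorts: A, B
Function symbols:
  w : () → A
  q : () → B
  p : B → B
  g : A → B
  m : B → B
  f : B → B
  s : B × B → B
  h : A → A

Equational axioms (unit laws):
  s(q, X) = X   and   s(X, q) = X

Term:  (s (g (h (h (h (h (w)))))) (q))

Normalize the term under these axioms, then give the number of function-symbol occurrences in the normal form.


size = 6

1. (s (g (h (h (h (h (w)))))) (q))  →  (g (h (h (h (h (w))))))
normal form: (g (h (h (h (h (w))))))


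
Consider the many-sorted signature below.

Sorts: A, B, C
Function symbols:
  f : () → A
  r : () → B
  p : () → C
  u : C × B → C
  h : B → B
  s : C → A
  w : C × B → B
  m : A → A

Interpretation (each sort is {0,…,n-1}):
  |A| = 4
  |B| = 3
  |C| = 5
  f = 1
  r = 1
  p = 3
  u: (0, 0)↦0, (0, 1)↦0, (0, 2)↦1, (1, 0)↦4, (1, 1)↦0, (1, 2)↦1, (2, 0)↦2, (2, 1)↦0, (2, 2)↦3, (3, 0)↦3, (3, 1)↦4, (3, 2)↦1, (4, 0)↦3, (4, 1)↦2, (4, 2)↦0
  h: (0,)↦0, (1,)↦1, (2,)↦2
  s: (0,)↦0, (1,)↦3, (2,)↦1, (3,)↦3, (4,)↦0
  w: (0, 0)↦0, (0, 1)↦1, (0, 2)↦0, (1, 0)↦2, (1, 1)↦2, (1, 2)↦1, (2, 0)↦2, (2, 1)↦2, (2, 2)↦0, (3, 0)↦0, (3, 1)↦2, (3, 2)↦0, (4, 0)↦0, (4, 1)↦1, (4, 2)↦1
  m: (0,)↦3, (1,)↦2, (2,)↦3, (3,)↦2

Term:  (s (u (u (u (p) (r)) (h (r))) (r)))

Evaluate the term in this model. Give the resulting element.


  p = 3
  r = 1
  (u (p) (r)) = u(3, 1) = 4
  r = 1
  (h (r)) = h(1,) = 1
  (u (u (p) (r)) (h (r))) = u(4, 1) = 2
  r = 1
  (u (u (u (p) (r)) (h (r))) (r)) = u(2, 1) = 0
  (s (u (u (u (p) (r)) (h (r))) (r))) = s(0,) = 0

value = 0


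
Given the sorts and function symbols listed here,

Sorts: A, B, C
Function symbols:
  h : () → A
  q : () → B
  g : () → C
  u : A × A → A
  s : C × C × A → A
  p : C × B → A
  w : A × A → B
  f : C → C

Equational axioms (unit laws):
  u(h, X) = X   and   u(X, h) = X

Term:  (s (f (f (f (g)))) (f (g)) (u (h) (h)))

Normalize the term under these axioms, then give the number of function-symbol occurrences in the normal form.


1. (s (f (f (f (g)))) (f (g)) (u (h) (h)))  →  (s (f (f (f (g)))) (f (g)) (h))
normal form: (s (f (f (f (g)))) (f (g)) (h))

size = 8


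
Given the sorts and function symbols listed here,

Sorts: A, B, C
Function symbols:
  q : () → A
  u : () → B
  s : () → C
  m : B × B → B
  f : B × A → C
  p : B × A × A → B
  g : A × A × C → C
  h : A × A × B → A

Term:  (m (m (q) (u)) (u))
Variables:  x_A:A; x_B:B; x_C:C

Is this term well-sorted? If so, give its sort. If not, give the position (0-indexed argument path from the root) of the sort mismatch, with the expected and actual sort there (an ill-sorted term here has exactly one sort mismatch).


ill-sorted at position [0, 0]: expected B, got A

    (q) : A
    (u) : B
  (m (q) (u)) : ✗ arg 0 at [0, 0] has sort A, expected B
  (u) : B


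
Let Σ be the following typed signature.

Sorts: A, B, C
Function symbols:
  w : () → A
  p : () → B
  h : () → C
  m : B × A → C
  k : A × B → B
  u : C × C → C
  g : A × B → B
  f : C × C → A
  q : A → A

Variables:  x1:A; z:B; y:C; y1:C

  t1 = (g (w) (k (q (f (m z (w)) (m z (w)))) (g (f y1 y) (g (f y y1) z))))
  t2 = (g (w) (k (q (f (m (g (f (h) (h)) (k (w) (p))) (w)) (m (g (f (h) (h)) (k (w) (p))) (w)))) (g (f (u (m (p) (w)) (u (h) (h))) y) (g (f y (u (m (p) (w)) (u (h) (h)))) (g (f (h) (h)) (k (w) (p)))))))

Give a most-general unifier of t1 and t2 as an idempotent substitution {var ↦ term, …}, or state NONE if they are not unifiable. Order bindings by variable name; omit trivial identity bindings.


{y1 ↦ (u (m (p) (w)) (u (h) (h))), z ↦ (g (f (h) (h)) (k (w) (p)))}


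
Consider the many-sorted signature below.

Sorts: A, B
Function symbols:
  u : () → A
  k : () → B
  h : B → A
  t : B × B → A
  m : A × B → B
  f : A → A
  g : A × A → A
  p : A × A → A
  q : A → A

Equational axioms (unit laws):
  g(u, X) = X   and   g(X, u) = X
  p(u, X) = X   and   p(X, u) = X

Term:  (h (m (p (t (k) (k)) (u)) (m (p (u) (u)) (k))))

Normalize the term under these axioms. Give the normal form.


normal form = (h (m (t (k) (k)) (m (u) (k))))

1. (h (m (p (t (k) (k)) (u)) (m (p (u) (u)) (k))))  →  (h (m (t (k) (k)) (m (p (u) (u)) (k))))
2. (h (m (t (k) (k)) (m (p (u) (u)) (k))))  →  (h (m (t (k) (k)) (m (u) (k))))


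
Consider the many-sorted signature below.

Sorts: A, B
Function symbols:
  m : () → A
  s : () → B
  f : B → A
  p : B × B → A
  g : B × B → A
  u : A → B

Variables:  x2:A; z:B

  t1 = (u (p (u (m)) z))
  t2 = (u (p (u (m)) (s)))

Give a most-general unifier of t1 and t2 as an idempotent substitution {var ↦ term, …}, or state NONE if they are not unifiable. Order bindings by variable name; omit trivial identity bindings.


{z ↦ (s)}


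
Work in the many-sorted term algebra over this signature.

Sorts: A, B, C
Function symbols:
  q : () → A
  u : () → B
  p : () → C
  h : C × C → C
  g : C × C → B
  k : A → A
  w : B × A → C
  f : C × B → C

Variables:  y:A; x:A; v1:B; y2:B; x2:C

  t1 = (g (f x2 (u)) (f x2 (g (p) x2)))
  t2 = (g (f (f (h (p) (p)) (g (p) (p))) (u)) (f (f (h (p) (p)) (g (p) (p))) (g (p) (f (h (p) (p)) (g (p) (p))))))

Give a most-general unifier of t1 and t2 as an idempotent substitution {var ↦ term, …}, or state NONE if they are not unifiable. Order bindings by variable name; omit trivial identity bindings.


{x2 ↦ (f (h (p) (p)) (g (p) (p)))}


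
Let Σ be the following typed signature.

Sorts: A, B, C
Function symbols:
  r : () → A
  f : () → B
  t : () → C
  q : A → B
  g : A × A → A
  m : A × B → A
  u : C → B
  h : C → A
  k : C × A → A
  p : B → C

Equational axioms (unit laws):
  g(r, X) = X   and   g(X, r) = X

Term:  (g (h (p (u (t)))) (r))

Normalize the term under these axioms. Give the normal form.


normal form = (h (p (u (t))))

1. (g (h (p (u (t)))) (r))  →  (h (p (u (t))))


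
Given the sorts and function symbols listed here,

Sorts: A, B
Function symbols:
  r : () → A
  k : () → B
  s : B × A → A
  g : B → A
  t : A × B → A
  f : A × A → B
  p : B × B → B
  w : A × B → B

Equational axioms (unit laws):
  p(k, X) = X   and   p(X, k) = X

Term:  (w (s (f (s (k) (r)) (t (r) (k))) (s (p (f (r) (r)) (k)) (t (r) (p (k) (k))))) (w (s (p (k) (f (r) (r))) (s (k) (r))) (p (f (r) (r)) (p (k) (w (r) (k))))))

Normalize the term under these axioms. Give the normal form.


1. (w (s (f (s (k) (r)) (t (r) (k))) (s (p (f (r) (r)) (k)) (t (r) (p (k) (k))))) (w (s (p (k) (f (r) (r))) (s (k) (r))) (p (f (r) (r)) (p (k) (w (r) (k))))))  →  (w (s (f (s (k) (r)) (t (r) (k))) (s (f (r) (r)) (t (r) (p (k) (k))))) (w (s (p (k) (f (r) (r))) (s (k) (r))) (p (f (r) (r)) (p (k) (w (r) (k))))))
2. (w (s (f (s (k) (r)) (t (r) (k))) (s (f (r) (r)) (t (r) (p (k) (k))))) (w (s (p (k) (f (r) (r))) (s (k) (r))) (p (f (r) (r)) (p (k) (w (r) (k))))))  →  (w (s (f (s (k) (r)) (t (r) (k))) (s (f (r) (r)) (t (r) (k)))) (w (s (p (k) (f (r) (r))) (s (k) (r))) (p (f (r) (r)) (p (k) (w (r) (k))))))
3. (w (s (f (s (k) (r)) (t (r) (k))) (s (f (r) (r)) (t (r) (k)))) (w (s (p (k) (f (r) (r))) (s (k) (r))) (p (f (r) (r)) (p (k) (w (r) (k))))))  →  (w (s (f (s (k) (r)) (t (r) (k))) (s (f (r) (r)) (t (r) (k)))) (w (s (f (r) (r)) (s (k) (r))) (p (f (r) (r)) (p (k) (w (r) (k))))))
4. (w (s (f (s (k) (r)) (t (r) (k))) (s (f (r) (r)) (t (r) (k)))) (w (s (f (r) (r)) (s (k) (r))) (p (f (r) (r)) (p (k) (w (r) (k))))))  →  (w (s (f (s (k) (r)) (t (r) (k))) (s (f (r) (r)) (t (r) (k)))) (w (s (f (r) (r)) (s (k) (r))) (p (f (r) (r)) (w (r) (k)))))

normal form = (w (s (f (s (k) (r)) (t (r) (k))) (s (f (r) (r)) (t (r) (k)))) (w (s (f (r) (r)) (s (k) (r))) (p (f (r) (r)) (w (r) (k)))))


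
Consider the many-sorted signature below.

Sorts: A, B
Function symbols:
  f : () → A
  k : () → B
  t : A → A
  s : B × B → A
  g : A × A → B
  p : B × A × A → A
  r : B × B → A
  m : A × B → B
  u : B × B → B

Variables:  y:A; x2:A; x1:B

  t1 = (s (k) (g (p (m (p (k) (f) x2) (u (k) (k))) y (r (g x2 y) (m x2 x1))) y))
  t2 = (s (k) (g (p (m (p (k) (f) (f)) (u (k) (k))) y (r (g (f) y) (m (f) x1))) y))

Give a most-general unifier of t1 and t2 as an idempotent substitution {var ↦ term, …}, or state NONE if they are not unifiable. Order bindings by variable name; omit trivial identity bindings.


{x2 ↦ (f)}


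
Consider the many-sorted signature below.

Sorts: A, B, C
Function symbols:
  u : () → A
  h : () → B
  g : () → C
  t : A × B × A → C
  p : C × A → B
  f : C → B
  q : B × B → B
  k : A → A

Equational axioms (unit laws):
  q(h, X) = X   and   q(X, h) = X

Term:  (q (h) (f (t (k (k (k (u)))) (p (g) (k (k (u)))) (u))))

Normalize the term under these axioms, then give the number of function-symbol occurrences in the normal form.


1. (q (h) (f (t (k (k (k (u)))) (p (g) (k (k (u)))) (u))))  →  (f (t (k (k (k (u)))) (p (g) (k (k (u)))) (u)))
normal form: (f (t (k (k (k (u)))) (p (g) (k (k (u)))) (u)))

size = 12


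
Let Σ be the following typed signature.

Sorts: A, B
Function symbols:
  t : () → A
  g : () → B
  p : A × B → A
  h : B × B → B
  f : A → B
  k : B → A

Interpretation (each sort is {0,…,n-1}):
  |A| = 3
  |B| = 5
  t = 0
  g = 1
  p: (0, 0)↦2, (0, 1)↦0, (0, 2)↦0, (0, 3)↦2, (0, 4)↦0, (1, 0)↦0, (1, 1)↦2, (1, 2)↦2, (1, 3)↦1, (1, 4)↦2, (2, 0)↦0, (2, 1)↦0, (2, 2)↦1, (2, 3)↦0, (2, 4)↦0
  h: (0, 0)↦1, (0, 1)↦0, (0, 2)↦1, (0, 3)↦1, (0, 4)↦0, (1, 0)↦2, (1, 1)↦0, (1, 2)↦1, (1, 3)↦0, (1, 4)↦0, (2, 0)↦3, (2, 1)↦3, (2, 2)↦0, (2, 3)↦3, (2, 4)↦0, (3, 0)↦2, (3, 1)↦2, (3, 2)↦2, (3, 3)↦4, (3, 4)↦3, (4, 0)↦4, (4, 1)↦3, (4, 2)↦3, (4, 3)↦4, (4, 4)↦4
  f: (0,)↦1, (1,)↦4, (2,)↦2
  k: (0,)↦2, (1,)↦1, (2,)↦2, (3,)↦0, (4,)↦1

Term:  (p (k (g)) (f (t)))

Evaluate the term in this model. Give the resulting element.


value = 2

  g = 1
  (k (g)) = k(1,) = 1
  t = 0
  (f (t)) = f(0,) = 1
  (p (k (g)) (f (t))) = p(1, 1) = 2


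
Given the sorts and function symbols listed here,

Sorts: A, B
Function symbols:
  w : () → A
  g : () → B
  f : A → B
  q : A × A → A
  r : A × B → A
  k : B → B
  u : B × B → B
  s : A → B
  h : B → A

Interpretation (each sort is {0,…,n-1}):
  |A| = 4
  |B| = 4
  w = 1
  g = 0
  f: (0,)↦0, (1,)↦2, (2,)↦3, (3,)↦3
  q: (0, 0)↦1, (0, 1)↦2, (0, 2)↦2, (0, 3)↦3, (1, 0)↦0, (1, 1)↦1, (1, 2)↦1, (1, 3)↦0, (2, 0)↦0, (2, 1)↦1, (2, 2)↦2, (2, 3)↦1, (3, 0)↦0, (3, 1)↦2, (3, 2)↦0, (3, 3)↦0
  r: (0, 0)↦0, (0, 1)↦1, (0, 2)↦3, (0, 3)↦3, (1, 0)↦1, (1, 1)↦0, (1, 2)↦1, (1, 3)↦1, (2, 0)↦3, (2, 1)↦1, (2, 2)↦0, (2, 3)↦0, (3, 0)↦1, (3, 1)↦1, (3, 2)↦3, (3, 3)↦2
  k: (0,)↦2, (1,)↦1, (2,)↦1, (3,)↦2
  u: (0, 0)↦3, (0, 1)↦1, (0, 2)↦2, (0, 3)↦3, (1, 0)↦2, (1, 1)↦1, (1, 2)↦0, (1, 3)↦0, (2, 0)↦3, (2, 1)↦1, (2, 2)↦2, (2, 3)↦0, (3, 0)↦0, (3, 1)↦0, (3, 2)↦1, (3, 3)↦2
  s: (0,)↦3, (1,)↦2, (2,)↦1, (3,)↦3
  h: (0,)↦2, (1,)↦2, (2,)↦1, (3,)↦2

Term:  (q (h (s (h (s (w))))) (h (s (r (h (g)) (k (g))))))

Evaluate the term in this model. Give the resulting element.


value = 1

  w = 1
  (s (w)) = s(1,) = 2
  (h (s (w))) = h(2,) = 1
  (s (h (s (w)))) = s(1,) = 2
  (h (s (h (s (w))))) = h(2,) = 1
  g = 0
  (h (g)) = h(0,) = 2
  g = 0
  (k (g)) = k(0,) = 2
  (r (h (g)) (k (g))) = r(2, 2) = 0
  (s (r (h (g)) (k (g)))) = s(0,) = 3
  (h (s (r (h (g)) (k (g))))) = h(3,) = 2
  (q (h (s (h (s (w))))) (h (s (r (h (g)) (k (g)))))) = q(1, 2) = 1


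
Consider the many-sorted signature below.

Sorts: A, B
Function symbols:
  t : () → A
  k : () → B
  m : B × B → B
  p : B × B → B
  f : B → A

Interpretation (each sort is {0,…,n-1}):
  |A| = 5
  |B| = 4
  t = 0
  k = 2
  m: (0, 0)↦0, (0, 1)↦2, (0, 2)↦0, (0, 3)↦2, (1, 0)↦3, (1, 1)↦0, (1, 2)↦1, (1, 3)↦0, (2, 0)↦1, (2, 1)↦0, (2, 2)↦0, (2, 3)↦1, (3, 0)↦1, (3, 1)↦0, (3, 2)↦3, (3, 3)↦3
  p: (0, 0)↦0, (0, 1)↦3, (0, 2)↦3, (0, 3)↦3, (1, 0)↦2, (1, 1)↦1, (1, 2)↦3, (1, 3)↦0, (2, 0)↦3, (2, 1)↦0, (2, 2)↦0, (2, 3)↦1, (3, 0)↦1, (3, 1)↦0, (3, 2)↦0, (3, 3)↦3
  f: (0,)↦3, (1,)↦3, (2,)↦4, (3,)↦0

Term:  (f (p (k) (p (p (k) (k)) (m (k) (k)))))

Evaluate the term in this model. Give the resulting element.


value = 0

  k = 2
  k = 2
  k = 2
  (p (k) (k)) = p(2, 2) = 0
  k = 2
  k = 2
  (m (k) (k)) = m(2, 2) = 0
  (p (p (k) (k)) (m (k) (k))) = p(0, 0) = 0
  (p (k) (p (p (k) (k)) (m (k) (k)))) = p(2, 0) = 3
  (f (p (k) (p (p (k) (k)) (m (k) (k))))) = f(3,) = 0


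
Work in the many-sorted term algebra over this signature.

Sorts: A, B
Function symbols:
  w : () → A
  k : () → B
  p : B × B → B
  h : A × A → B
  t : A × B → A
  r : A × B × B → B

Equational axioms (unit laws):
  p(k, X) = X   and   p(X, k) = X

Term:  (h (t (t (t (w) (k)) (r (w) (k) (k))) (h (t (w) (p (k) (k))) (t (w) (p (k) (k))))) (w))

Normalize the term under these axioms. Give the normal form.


normal form = (h (t (t (t (w) (k)) (r (w) (k) (k))) (h (t (w) (k)) (t (w) (k)))) (w))

1. (h (t (t (t (w) (k)) (r (w) (k) (k))) (h (t (w) (p (k) (k))) (t (w) (p (k) (k))))) (w))  →  (h (t (t (t (w) (k)) (r (w) (k) (k))) (h (t (w) (k)) (t (w) (p (k) (k))))) (w))
2. (h (t (t (t (w) (k)) (r (w) (k) (k))) (h (t (w) (k)) (t (w) (p (k) (k))))) (w))  →  (h (t (t (t (w) (k)) (r (w) (k) (k))) (h (t (w) (k)) (t (w) (k)))) (w))


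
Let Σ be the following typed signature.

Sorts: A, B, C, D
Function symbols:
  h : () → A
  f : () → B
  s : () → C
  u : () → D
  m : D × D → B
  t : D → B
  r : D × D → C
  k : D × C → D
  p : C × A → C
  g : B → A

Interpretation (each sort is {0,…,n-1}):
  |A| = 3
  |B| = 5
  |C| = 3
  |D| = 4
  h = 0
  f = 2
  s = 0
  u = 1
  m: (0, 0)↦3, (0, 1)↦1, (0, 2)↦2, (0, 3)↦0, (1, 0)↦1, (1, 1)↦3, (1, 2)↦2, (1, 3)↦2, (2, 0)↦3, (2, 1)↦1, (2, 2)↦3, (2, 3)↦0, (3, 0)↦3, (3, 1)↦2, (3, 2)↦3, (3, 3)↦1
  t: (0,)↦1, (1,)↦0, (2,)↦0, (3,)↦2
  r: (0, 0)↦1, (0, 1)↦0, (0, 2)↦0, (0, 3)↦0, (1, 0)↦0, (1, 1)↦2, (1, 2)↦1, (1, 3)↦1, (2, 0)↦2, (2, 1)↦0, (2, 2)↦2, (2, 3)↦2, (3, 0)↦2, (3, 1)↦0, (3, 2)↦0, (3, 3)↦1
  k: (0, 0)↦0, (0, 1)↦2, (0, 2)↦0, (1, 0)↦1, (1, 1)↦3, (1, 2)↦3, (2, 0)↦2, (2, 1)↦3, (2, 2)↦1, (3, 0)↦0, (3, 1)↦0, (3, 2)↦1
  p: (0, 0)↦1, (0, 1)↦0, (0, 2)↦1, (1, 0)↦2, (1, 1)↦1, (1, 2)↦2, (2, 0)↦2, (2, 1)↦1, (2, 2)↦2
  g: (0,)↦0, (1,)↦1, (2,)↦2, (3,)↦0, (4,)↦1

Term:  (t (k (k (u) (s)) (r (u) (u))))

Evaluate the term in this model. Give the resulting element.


  u = 1
  s = 0
  (k (u) (s)) = k(1, 0) = 1
  u = 1
  u = 1
  (r (u) (u)) = r(1, 1) = 2
  (k (k (u) (s)) (r (u) (u))) = k(1, 2) = 3
  (t (k (k (u) (s)) (r (u) (u)))) = t(3,) = 2

value = 2


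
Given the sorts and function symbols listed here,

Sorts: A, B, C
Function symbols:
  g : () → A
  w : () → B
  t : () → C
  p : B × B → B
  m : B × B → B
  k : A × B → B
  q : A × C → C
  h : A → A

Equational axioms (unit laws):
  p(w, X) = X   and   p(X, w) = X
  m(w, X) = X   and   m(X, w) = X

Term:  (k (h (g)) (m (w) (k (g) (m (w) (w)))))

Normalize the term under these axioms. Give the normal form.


1. (k (h (g)) (m (w) (k (g) (m (w) (w)))))  →  (k (h (g)) (k (g) (m (w) (w))))
2. (k (h (g)) (k (g) (m (w) (w))))  →  (k (h (g)) (k (g) (w)))

normal form = (k (h (g)) (k (g) (w)))


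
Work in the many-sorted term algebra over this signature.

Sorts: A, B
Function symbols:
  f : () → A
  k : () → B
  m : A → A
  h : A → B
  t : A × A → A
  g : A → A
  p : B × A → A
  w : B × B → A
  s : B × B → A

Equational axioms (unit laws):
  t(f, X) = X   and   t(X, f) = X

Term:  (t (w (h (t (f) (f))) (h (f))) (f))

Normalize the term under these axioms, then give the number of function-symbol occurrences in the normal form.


1. (t (w (h (t (f) (f))) (h (f))) (f))  →  (w (h (t (f) (f))) (h (f)))
2. (w (h (t (f) (f))) (h (f)))  →  (w (h (f)) (h (f)))
normal form: (w (h (f)) (h (f)))

size = 5


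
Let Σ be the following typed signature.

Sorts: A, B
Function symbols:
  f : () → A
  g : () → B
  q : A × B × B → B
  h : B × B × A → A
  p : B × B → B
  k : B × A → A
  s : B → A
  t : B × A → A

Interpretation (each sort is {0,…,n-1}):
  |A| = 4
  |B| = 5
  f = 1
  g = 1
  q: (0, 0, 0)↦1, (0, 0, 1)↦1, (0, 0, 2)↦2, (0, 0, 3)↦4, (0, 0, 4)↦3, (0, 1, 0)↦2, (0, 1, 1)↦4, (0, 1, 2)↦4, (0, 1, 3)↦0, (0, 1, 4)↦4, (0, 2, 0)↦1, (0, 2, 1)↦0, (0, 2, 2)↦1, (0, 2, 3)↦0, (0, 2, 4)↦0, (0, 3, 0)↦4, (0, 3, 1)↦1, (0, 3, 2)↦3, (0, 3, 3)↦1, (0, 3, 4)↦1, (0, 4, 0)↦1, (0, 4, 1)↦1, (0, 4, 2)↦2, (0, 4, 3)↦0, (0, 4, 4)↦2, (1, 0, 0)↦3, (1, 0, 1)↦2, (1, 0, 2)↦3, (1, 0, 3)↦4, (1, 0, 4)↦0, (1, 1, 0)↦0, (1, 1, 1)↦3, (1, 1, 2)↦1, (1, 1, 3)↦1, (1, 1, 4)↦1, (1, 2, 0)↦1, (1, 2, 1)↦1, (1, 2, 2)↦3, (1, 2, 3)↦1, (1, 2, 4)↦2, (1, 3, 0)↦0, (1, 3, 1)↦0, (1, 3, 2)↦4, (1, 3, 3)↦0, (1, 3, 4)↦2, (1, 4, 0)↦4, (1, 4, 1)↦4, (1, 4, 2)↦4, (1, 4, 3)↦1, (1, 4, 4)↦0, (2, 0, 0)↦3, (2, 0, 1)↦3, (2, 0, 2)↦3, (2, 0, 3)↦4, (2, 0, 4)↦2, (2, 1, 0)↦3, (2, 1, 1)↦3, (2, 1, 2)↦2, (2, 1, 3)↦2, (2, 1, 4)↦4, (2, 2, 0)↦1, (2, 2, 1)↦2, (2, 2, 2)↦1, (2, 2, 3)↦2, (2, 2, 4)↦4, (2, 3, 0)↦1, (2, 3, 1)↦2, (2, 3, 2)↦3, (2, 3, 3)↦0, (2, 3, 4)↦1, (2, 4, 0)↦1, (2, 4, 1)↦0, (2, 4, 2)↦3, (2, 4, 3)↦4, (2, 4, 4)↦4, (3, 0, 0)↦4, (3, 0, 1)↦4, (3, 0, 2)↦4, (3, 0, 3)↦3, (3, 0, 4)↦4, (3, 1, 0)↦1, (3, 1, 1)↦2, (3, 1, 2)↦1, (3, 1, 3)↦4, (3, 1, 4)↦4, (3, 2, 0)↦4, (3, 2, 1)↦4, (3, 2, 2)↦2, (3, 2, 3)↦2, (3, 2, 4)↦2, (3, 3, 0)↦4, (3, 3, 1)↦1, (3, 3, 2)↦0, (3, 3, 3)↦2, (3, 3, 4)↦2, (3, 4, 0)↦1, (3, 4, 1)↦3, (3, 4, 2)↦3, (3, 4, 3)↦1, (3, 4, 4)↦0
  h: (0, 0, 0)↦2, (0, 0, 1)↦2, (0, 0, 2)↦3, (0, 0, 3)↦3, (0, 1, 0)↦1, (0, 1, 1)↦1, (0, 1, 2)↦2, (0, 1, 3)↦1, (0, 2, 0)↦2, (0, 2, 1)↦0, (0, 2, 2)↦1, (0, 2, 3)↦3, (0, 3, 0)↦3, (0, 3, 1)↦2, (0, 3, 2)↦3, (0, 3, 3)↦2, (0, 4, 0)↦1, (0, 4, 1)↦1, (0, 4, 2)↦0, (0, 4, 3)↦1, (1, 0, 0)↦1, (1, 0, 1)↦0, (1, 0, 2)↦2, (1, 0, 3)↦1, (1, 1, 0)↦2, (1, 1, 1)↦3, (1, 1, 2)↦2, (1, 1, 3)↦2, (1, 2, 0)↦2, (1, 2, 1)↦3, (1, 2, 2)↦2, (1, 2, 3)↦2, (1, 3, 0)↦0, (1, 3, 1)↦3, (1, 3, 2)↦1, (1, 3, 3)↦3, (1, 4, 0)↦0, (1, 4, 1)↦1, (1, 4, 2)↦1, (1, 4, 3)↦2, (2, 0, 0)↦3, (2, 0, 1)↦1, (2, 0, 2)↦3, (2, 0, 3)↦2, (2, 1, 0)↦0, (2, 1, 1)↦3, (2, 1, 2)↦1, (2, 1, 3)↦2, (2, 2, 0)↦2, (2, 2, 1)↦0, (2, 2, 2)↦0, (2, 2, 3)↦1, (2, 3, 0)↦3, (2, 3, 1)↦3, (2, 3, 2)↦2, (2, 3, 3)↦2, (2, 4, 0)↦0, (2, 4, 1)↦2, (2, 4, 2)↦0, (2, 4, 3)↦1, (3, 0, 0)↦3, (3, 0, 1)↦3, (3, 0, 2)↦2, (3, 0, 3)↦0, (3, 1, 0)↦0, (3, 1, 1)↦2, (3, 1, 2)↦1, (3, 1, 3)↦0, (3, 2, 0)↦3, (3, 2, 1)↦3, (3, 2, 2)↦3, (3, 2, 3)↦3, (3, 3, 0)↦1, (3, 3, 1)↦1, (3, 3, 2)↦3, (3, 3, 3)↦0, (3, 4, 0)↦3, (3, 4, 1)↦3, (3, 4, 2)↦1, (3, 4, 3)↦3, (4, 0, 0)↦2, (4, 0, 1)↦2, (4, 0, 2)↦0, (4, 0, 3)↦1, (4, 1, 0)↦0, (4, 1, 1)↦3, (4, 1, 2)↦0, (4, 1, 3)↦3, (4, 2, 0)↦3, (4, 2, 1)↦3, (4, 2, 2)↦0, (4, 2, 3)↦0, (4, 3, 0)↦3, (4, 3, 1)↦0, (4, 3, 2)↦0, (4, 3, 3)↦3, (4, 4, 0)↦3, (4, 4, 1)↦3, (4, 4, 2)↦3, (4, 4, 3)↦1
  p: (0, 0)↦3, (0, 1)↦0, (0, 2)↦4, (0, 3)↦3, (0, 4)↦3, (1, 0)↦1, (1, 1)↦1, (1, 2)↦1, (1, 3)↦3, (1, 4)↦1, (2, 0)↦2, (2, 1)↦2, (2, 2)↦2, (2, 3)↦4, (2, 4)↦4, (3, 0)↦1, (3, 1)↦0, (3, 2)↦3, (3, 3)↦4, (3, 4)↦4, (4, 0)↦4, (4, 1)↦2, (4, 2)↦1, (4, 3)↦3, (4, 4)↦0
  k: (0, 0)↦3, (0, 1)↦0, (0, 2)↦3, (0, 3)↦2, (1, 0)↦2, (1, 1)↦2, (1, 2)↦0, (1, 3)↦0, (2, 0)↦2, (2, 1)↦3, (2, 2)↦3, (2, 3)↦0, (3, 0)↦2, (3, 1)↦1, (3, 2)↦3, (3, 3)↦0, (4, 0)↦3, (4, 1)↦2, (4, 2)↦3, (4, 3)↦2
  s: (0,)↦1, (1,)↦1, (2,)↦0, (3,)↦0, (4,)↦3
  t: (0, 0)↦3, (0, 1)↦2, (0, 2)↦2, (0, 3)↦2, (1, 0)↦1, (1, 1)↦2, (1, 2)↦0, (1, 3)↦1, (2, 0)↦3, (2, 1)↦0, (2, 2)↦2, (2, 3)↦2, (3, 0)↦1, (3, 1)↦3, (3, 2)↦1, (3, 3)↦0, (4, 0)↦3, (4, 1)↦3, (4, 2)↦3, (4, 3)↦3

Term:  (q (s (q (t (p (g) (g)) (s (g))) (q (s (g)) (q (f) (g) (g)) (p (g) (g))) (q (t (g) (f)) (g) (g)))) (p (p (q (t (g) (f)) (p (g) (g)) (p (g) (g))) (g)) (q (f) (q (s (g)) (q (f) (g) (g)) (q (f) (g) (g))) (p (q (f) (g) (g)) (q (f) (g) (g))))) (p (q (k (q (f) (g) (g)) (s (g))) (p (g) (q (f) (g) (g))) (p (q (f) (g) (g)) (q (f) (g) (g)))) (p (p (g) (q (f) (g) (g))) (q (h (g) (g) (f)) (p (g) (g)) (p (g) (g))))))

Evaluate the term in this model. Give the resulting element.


  g = 1
  g = 1
  (p (g) (g)) = p(1, 1) = 1
  g = 1
  (s (g)) = s(1,) = 1
  (t (p (g) (g)) (s (g))) = t(1, 1) = 2
  g = 1
  (s (g)) = s(1,) = 1
  f = 1
  g = 1
  g = 1
  (q (f) (g) (g)) = q(1, 1, 1) = 3
  g = 1
  g = 1
  (p (g) (g)) = p(1, 1) = 1
  (q (s (g)) (q (f) (g) (g)) (p (g) (g))) = q(1, 3, 1) = 0
  g = 1
  f = 1
  (t (g) (f)) = t(1, 1) = 2
  g = 1
  g = 1
  (q (t (g) (f)) (g) (g)) = q(2, 1, 1) = 3
  (q (t (p (g) (g)) (s (g))) (q (s (g)) (q (f) (g) (g)) (p (g) (g))) (q (t (g) (f)) (g) (g))) = q(2, 0, 3) = 4
  (s (q (t (p (g) (g)) (s (g))) (q (s (g)) (q (f) (g) (g)) (p (g) (g))) (q (t (g) (f)) (g) (g)))) = s(4,) = 3
  g = 1
  f = 1
  (t (g) (f)) = t(1, 1) = 2
  g = 1
  g = 1
  (p (g) (g)) = p(1, 1) = 1
  g = 1
  g = 1
  (p (g) (g)) = p(1, 1) = 1
  (q (t (g) (f)) (p (g) (g)) (p (g) (g))) = q(2, 1, 1) = 3
  g = 1
  (p (q (t (g) (f)) (p (g) (g)) (p (g) (g))) (g)) = p(3, 1) = 0
  f = 1
  g = 1
  (s (g)) = s(1,) = 1
  f = 1
  g = 1
  g = 1
  (q (f) (g) (g)) = q(1, 1, 1) = 3
  f = 1
  g = 1
  g = 1
  (q (f) (g) (g)) = q(1, 1, 1) = 3
  (q (s (g)) (q (f) (g) (g)) (q (f) (g) (g))) = q(1, 3, 3) = 0
  f = 1
  g = 1
  g = 1
  (q (f) (g) (g)) = q(1, 1, 1) = 3
  f = 1
  g = 1
  g = 1
  (q (f) (g) (g)) = q(1, 1, 1) = 3
  (p (q (f) (g) (g)) (q (f) (g) (g))) = p(3, 3) = 4
  (q (f) (q (s (g)) (q (f) (g) (g)) (q (f) (g) (g))) (p (q (f) (g) (g)) (q (f) (g) (g)))) = q(1, 0, 4) = 0
  (p (p (q (t (g) (f)) (p (g) (g)) (p (g) (g))) (g)) (q (f) (q (s (g)) (q (f) (g) (g)) (q (f) (g) (g))) (p (q (f) (g) (g)) (q (f) (g) (g))))) = p(0, 0) = 3
  f = 1
  g = 1
  g = 1
  (q (f) (g) (g)) = q(1, 1, 1) = 3
  g = 1
  (s (g)) = s(1,) = 1
  (k (q (f) (g) (g)) (s (g))) = k(3, 1) = 1
  g = 1
  f = 1
  g = 1
  g = 1
  (q (f) (g) (g)) = q(1, 1, 1) = 3
  (p (g) (q (f) (g) (g))) = p(1, 3) = 3
  f = 1
  g = 1
  g = 1
  (q (f) (g) (g)) = q(1, 1, 1) = 3
  f = 1
  g = 1
  g = 1
  (q (f) (g) (g)) = q(1, 1, 1) = 3
  (p (q (f) (g) (g)) (q (f) (g) (g))) = p(3, 3) = 4
  (q (k (q (f) (g) (g)) (s (g))) (p (g) (q (f) (g) (g))) (p (q (f) (g) (g)) (q (f) (g) (g)))) = q(1, 3, 4) = 2
  g = 1
  f = 1
  g = 1
  g = 1
  (q (f) (g) (g)) = q(1, 1, 1) = 3
  (p (g) (q (f) (g) (g))) = p(1, 3) = 3
  g = 1
  g = 1
  f = 1
  (h (g) (g) (f)) = h(1, 1, 1) = 3
  g = 1
  g = 1
  (p (g) (g)) = p(1, 1) = 1
  g = 1
  g = 1
  (p (g) (g)) = p(1, 1) = 1
  (q (h (g) (g) (f)) (p (g) (g)) (p (g) (g))) = q(3, 1, 1) = 2
  (p (p (g) (q (f) (g) (g))) (q (h (g) (g) (f)) (p (g) (g)) (p (g) (g)))) = p(3, 2) = 3
  (p (q (k (q (f) (g) (g)) (s (g))) (p (g) (q (f) (g) (g))) (p (q (f) (g) (g)) (q (f) (g) (g)))) (p (p (g) (q (f) (g) (g))) (q (h (g) (g) (f)) (p (g) (g)) (p (g) (g))))) = p(2, 3) = 4
  (q (s (q (t (p (g) (g)) (s (g))) (q (s (g)) (q (f) (g) (g)) (p (g) (g))) (q (t (g) (f)) (g) (g)))) (p (p (q (t (g) (f)) (p (g) (g)) (p (g) (g))) (g)) (q (f) (q (s (g)) (q (f) (g) (g)) (q (f) (g) (g))) (p (q (f) (g) (g)) (q (f) (g) (g))))) (p (q (k (q (f) (g) (g)) (s (g))) (p (g) (q (f) (g) (g))) (p (q (f) (g) (g)) (q (f) (g) (g)))) (p (p (g) (q (f) (g) (g))) (q (h (g) (g) (f)) (p (g) (g)) (p (g) (g)))))) = q(3, 3, 4) = 2

value = 2


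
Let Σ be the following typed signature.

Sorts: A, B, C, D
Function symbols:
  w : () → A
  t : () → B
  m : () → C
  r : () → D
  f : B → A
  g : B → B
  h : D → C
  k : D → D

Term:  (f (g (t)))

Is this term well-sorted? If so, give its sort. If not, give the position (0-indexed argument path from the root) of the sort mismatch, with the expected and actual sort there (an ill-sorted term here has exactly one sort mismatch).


    (t) : B
  (g (t)) : B
(f (g (t))) : A

well-sorted; sort = A


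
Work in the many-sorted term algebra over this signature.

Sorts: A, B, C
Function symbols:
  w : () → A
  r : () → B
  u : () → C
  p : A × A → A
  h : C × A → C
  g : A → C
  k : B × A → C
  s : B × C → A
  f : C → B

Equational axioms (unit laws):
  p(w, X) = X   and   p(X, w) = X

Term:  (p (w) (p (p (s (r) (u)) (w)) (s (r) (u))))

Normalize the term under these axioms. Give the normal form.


normal form = (p (s (r) (u)) (s (r) (u)))

1. (p (w) (p (p (s (r) (u)) (w)) (s (r) (u))))  →  (p (p (s (r) (u)) (w)) (s (r) (u)))
2. (p (p (s (r) (u)) (w)) (s (r) (u)))  →  (p (s (r) (u)) (s (r) (u)))


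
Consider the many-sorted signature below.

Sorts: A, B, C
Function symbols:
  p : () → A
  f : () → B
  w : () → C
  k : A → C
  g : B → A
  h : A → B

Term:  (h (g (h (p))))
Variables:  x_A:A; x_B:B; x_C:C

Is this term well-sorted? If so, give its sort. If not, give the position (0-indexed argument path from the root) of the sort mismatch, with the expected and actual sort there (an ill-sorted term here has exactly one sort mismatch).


      (p) : A
    (h (p)) : B
  (g (h (p))) : A
(h (g (h (p)))) : B

well-sorted; sort = B


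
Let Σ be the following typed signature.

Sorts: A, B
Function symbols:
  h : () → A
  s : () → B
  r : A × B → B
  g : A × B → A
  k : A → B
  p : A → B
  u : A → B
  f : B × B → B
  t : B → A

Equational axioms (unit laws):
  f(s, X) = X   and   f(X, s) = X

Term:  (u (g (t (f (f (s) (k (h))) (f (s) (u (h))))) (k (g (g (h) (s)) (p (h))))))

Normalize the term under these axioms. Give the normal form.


normal form = (u (g (t (f (k (h)) (u (h)))) (k (g (g (h) (s)) (p (h))))))

1. (u (g (t (f (f (s) (k (h))) (f (s) (u (h))))) (k (g (g (h) (s)) (p (h))))))  →  (u (g (t (f (k (h)) (f (s) (u (h))))) (k (g (g (h) (s)) (p (h))))))
2. (u (g (t (f (k (h)) (f (s) (u (h))))) (k (g (g (h) (s)) (p (h))))))  →  (u (g (t (f (k (h)) (u (h)))) (k (g (g (h) (s)) (p (h))))))


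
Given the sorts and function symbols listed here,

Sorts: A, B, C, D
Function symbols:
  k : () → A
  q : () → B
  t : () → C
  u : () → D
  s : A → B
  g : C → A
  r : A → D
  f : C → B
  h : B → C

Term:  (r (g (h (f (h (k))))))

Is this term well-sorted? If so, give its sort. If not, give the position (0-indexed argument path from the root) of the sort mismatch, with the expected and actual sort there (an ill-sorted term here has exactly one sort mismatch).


          (k) : A
        (h (k)) : ✗ arg 0 at [0, 0, 0, 0, 0] has sort A, expected B

ill-sorted at position [0, 0, 0, 0, 0]: expected B, got A


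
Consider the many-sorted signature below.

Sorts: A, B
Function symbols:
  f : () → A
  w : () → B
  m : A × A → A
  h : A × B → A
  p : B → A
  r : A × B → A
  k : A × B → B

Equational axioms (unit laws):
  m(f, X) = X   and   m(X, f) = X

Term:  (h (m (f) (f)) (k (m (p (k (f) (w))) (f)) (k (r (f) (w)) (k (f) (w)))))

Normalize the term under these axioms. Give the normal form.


normal form = (h (f) (k (p (k (f) (w))) (k (r (f) (w)) (k (f) (w)))))

1. (h (m (f) (f)) (k (m (p (k (f) (w))) (f)) (k (r (f) (w)) (k (f) (w)))))  →  (h (f) (k (m (p (k (f) (w))) (f)) (k (r (f) (w)) (k (f) (w)))))
2. (h (f) (k (m (p (k (f) (w))) (f)) (k (r (f) (w)) (k (f) (w)))))  →  (h (f) (k (p (k (f) (w))) (k (r (f) (w)) (k (f) (w)))))


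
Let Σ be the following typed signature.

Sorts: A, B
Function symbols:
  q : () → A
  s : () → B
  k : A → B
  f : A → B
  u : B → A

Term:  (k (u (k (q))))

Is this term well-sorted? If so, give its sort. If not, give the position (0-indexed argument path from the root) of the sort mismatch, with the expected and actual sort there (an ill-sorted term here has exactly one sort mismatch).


well-sorted; sort = B

      (q) : A
    (k (q)) : B
  (u (k (q))) : A
(k (u (k (q)))) : B


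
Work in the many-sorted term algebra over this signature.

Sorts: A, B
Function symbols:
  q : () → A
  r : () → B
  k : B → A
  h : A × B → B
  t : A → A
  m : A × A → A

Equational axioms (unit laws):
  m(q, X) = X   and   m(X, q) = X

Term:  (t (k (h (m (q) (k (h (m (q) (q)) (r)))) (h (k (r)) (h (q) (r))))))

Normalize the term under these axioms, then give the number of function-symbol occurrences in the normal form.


size = 13

1. (t (k (h (m (q) (k (h (m (q) (q)) (r)))) (h (k (r)) (h (q) (r))))))  →  (t (k (h (k (h (m (q) (q)) (r))) (h (k (r)) (h (q) (r))))))
2. (t (k (h (k (h (m (q) (q)) (r))) (h (k (r)) (h (q) (r))))))  →  (t (k (h (k (h (q) (r))) (h (k (r)) (h (q) (r))))))
normal form: (t (k (h (k (h (q) (r))) (h (k (r)) (h (q) (r))))))


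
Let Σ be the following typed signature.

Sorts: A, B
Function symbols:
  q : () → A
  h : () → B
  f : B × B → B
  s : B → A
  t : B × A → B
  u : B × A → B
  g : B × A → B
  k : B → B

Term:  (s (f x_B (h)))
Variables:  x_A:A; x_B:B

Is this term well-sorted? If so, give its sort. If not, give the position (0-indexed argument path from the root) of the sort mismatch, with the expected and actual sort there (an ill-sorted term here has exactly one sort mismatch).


    x_B : B
    (h) : B
  (f x_B (h)) : B
(s (f x_B (h))) : A

well-sorted; sort = A


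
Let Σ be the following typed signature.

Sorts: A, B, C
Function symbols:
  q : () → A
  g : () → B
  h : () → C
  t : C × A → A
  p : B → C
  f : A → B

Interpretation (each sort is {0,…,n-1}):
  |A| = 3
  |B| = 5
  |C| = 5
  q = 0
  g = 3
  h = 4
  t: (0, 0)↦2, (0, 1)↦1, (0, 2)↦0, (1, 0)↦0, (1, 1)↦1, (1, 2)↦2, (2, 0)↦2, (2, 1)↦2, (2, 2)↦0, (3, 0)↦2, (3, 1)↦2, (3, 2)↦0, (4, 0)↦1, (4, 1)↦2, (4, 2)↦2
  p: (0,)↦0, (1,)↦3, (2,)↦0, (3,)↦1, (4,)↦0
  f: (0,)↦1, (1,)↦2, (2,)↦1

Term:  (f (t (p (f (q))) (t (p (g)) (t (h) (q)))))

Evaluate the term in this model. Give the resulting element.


  q = 0
  (f (q)) = f(0,) = 1
  (p (f (q))) = p(1,) = 3
  g = 3
  (p (g)) = p(3,) = 1
  h = 4
  q = 0
  (t (h) (q)) = t(4, 0) = 1
  (t (p (g)) (t (h) (q))) = t(1, 1) = 1
  (t (p (f (q))) (t (p (g)) (t (h) (q)))) = t(3, 1) = 2
  (f (t (p (f (q))) (t (p (g)) (t (h) (q))))) = f(2,) = 1

value = 1


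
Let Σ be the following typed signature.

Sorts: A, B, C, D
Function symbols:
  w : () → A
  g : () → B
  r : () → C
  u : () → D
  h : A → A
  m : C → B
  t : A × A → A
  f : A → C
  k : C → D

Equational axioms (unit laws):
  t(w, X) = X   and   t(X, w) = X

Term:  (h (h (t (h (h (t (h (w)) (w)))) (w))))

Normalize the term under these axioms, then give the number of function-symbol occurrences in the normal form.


size = 6

1. (h (h (t (h (h (t (h (w)) (w)))) (w))))  →  (h (h (h (h (t (h (w)) (w))))))
2. (h (h (h (h (t (h (w)) (w))))))  →  (h (h (h (h (h (w))))))
normal form: (h (h (h (h (h (w))))))


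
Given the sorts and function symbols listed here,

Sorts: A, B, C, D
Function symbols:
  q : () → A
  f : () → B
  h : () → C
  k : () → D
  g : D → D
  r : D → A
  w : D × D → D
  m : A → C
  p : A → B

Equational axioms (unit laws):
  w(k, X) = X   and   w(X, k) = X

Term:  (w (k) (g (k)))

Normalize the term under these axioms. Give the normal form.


normal form = (g (k))

1. (w (k) (g (k)))  →  (g (k))


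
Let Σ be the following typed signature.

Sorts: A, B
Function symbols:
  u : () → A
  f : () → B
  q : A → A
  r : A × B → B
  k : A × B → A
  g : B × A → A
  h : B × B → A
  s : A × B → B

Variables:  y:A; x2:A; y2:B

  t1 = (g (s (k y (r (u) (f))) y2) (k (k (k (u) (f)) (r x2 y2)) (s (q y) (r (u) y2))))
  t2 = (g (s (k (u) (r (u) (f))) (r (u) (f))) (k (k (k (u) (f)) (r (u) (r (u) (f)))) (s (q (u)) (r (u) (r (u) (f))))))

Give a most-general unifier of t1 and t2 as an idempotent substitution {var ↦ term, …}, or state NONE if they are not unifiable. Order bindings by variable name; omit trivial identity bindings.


{x2 ↦ (u), y ↦ (u), y2 ↦ (r (u) (f))}


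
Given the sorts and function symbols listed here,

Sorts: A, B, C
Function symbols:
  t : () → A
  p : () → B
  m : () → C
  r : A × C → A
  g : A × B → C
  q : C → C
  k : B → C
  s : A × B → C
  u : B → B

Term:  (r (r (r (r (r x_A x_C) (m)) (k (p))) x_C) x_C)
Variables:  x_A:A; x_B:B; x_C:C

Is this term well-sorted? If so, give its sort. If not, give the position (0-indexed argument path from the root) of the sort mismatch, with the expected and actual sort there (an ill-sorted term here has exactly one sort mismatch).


          x_A : A
          x_C : C
        (r x_A x_C) : A
        (m) : C
      (r (r x_A x_C) (m)) : A
        (p) : B
      (k (p)) : C
    (r (r (r x_A x_C) (m)) (k (p))) : A
    x_C : C
  (r (r (r (r x_A x_C) (m)) (k (p))) x_C) : A
  x_C : C
(r (r (r (r (r x_A x_C) (m)) (k (p))) x_C) x_C) : A

well-sorted; sort = A


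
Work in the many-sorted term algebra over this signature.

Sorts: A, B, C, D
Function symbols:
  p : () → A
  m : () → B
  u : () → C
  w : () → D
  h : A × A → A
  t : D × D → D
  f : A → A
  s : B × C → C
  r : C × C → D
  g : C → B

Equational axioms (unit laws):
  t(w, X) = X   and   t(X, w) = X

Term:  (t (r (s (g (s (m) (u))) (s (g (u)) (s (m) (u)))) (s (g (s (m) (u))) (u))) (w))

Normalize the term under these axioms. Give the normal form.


normal form = (r (s (g (s (m) (u))) (s (g (u)) (s (m) (u)))) (s (g (s (m) (u))) (u)))

1. (t (r (s (g (s (m) (u))) (s (g (u)) (s (m) (u)))) (s (g (s (m) (u))) (u))) (w))  →  (r (s (g (s (m) (u))) (s (g (u)) (s (m) (u)))) (s (g (s (m) (u))) (u)))


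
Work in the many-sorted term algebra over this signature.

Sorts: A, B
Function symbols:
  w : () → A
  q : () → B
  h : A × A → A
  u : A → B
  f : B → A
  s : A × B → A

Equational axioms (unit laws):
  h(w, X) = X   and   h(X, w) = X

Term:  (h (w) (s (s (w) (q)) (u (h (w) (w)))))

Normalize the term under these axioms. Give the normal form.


1. (h (w) (s (s (w) (q)) (u (h (w) (w)))))  →  (s (s (w) (q)) (u (h (w) (w))))
2. (s (s (w) (q)) (u (h (w) (w))))  →  (s (s (w) (q)) (u (w)))

normal form = (s (s (w) (q)) (u (w)))


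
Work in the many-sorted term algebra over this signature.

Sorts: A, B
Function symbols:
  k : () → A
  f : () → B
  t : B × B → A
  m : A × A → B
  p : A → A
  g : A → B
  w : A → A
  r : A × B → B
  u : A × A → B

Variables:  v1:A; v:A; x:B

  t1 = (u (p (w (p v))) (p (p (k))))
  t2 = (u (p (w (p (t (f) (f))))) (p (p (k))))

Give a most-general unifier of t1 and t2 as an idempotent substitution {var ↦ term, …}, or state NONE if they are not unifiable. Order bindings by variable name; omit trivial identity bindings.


{v ↦ (t (f) (f))}


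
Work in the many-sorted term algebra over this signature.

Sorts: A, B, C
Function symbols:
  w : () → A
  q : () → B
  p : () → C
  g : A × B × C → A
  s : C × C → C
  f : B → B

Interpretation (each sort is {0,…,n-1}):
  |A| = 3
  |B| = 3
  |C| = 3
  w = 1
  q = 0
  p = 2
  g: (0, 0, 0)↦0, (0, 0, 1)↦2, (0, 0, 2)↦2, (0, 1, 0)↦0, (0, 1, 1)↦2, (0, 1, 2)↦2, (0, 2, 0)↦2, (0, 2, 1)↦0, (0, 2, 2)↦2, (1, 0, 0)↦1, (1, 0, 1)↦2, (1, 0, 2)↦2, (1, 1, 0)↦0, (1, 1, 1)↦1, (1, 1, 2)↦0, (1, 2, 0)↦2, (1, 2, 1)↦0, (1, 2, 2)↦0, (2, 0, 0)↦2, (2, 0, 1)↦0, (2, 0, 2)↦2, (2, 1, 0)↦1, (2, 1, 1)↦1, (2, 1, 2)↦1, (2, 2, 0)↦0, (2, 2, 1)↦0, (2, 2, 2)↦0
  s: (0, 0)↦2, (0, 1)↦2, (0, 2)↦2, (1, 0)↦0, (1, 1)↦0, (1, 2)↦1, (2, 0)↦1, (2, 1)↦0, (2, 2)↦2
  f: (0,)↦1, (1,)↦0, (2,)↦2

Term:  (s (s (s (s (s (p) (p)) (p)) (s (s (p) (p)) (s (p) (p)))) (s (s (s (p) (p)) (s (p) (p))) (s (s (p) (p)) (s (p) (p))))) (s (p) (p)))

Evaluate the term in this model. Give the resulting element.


value = 2

  p = 2
  p = 2
  (s (p) (p)) = s(2, 2) = 2
  p = 2
  (s (s (p) (p)) (p)) = s(2, 2) = 2
  p = 2
  p = 2
  (s (p) (p)) = s(2, 2) = 2
  p = 2
  p = 2
  (s (p) (p)) = s(2, 2) = 2
  (s (s (p) (p)) (s (p) (p))) = s(2, 2) = 2
  (s (s (s (p) (p)) (p)) (s (s (p) (p)) (s (p) (p)))) = s(2, 2) = 2
  p = 2
  p = 2
  (s (p) (p)) = s(2, 2) = 2
  p = 2
  p = 2
  (s (p) (p)) = s(2, 2) = 2
  (s (s (p) (p)) (s (p) (p))) = s(2, 2) = 2
  p = 2
  p = 2
  (s (p) (p)) = s(2, 2) = 2
  p = 2
  p = 2
  (s (p) (p)) = s(2, 2) = 2
  (s (s (p) (p)) (s (p) (p))) = s(2, 2) = 2
  (s (s (s (p) (p)) (s (p) (p))) (s (s (p) (p)) (s (p) (p)))) = s(2, 2) = 2
  (s (s (s (s (p) (p)) (p)) (s (s (p) (p)) (s (p) (p)))) (s (s (s (p) (p)) (s (p) (p))) (s (s (p) (p)) (s (p) (p))))) = s(2, 2) = 2
  p = 2
  p = 2
  (s (p) (p)) = s(2, 2) = 2
  (s (s (s (s (s (p) (p)) (p)) (s (s (p) (p)) (s (p) (p)))) (s (s (s (p) (p)) (s (p) (p))) (s (s (p) (p)) (s (p) (p))))) (s (p) (p))) = s(2, 2) = 2


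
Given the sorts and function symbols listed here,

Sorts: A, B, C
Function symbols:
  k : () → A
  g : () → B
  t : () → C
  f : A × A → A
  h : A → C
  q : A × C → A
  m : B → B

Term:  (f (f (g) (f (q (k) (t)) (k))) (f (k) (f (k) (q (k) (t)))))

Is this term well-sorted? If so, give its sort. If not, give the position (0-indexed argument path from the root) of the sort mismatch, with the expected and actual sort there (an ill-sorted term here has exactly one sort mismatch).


    (g) : B
        (k) : A
        (t) : C
      (q (k) (t)) : A
      (k) : A
    (f (q (k) (t)) (k)) : A
  (f (g) (f (q (k) (t)) (k))) : ✗ arg 0 at [0, 0] has sort B, expected A
    (k) : A
      (k) : A
        (k) : A
        (t) : C
      (q (k) (t)) : A
    (f (k) (q (k) (t))) : A
  (f (k) (f (k) (q (k) (t)))) : A

ill-sorted at position [0, 0]: expected A, got B


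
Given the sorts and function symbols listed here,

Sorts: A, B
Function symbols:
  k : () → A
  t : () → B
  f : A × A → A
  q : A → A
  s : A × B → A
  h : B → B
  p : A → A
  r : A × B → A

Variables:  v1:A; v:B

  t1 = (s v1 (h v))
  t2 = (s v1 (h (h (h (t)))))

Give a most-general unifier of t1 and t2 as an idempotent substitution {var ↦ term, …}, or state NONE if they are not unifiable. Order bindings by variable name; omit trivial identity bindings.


{v ↦ (h (h (t)))}


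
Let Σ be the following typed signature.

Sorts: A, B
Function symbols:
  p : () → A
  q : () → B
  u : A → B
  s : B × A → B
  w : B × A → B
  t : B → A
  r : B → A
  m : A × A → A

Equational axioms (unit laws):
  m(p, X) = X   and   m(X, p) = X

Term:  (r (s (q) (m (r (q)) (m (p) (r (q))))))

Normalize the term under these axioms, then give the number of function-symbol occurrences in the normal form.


1. (r (s (q) (m (r (q)) (m (p) (r (q))))))  →  (r (s (q) (m (r (q)) (r (q)))))
normal form: (r (s (q) (m (r (q)) (r (q)))))

size = 8
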